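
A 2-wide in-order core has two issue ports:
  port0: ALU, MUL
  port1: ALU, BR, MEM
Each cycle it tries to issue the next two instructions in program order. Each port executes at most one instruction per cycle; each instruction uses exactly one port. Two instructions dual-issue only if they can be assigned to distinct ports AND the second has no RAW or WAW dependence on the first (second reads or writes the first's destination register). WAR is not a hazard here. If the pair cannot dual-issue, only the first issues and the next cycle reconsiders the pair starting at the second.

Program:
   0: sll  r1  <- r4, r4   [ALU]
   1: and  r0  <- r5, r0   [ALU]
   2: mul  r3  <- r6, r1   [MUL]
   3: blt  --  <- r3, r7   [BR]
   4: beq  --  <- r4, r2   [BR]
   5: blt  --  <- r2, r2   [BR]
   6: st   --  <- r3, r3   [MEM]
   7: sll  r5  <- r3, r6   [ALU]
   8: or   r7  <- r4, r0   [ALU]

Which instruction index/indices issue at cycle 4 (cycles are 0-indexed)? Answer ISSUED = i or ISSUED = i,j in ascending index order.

0. sll.ALU/and.ALU @i0+i1  | dual
1. mul.MUL @i2  | RAW r3
2. blt.BR @i3  | no-port BR/BR
3. beq.BR @i4  | no-port BR/BR
4. blt.BR @i5  | no-port BR/MEM
5. st.MEM/sll.ALU @i6+i7  | dual
6. or.ALU @i8  | tail

ISSUED = 5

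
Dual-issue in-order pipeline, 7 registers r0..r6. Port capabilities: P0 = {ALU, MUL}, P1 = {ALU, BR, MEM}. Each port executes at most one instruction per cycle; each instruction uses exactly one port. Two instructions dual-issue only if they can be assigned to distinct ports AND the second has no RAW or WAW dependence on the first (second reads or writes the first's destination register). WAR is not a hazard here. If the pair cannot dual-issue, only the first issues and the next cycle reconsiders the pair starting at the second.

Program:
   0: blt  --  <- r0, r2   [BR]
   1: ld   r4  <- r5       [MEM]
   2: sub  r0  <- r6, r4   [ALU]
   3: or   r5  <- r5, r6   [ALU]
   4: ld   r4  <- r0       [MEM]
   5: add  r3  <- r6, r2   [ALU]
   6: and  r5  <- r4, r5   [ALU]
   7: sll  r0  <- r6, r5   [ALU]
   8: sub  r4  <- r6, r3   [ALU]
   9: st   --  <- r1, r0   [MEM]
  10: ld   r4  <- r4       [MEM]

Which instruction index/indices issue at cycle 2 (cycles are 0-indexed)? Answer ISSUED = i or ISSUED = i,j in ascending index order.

ISSUED = 2,3

  cy0 -> i0 (blt) no-port BR/MEM
  cy1 -> i1 (ld) RAW r4
  cy2 -> i2/i3 (sub or) 2-wide
  cy3 -> i4/i5 (ld add) 2-wide
  cy4 -> i6 (and) RAW r5
  cy5 -> i7/i8 (sll sub) 2-wide
  cy6 -> i9 (st) no-port MEM/MEM
  cy7 -> i10 (ld) tail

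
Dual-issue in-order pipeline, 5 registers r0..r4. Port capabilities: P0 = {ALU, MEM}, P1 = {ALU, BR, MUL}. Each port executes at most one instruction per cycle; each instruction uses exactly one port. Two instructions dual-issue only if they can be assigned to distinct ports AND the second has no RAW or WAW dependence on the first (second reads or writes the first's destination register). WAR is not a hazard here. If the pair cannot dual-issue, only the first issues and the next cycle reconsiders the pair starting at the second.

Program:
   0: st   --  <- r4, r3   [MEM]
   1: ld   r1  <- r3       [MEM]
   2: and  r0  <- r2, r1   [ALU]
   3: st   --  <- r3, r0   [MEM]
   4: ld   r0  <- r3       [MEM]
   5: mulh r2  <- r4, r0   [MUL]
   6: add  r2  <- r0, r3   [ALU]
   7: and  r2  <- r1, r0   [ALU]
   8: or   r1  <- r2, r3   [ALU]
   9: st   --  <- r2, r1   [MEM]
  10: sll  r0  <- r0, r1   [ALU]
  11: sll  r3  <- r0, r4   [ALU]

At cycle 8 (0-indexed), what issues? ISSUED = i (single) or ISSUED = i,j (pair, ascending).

  cy0 -> i0 (st.MEM) no-port MEM/MEM
  cy1 -> i1 (ld.MEM) RAW r1
  cy2 -> i2 (and.ALU) RAW r0
  cy3 -> i3 (st.MEM) no-port MEM/MEM
  cy4 -> i4 (ld.MEM) RAW r0
  cy5 -> i5 (mulh.MUL) WAW r2
  cy6 -> i6 (add.ALU) WAW r2
  cy7 -> i7 (and.ALU) RAW r2
  cy8 -> i8 (or.ALU) RAW r1
  cy9 -> i9/i10 (st.MEM+sll.ALU) pair
  cy10 -> i11 (sll.ALU) tail

ISSUED = 8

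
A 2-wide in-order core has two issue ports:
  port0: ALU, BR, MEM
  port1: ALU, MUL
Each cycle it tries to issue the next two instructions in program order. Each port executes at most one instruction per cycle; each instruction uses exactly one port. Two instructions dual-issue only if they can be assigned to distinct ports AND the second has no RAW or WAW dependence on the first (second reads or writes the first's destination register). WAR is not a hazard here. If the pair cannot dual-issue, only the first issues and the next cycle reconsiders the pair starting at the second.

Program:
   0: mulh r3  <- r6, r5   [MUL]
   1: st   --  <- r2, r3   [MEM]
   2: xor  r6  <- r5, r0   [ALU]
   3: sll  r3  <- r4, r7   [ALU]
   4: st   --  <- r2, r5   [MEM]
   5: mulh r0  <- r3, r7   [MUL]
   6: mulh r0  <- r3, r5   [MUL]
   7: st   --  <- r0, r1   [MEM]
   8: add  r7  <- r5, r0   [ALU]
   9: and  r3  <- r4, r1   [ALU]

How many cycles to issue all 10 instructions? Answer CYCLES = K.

CYCLES = 7

  cy0 -> i0 (mulh.MUL) RAW r3
  cy1 -> i1+i2 (st.MEM/xor.ALU) dual
  cy2 -> i3+i4 (sll.ALU/st.MEM) dual
  cy3 -> i5 (mulh.MUL) no-port MUL/MUL
  cy4 -> i6 (mulh.MUL) RAW r0
  cy5 -> i7+i8 (st.MEM/add.ALU) dual
  cy6 -> i9 (and.ALU) tail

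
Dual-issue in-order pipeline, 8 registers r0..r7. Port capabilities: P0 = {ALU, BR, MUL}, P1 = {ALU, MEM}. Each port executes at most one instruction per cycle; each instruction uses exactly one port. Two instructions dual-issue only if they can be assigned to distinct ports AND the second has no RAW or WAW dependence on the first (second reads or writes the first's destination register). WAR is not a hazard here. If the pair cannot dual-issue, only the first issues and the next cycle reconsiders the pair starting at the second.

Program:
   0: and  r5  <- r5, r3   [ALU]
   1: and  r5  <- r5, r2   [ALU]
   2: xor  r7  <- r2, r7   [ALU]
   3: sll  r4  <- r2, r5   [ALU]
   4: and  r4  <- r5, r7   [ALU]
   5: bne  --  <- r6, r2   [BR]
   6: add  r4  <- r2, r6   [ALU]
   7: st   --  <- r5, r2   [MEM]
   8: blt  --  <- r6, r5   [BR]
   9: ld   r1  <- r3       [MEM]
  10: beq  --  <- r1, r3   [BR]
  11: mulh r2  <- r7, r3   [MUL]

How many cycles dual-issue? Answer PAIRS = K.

PAIRS = 4

[0] i0  and.ALU  -- RAW+WAW r5
[1] i1/i2  and.ALU+xor.ALU  -- 2-wide
[2] i3  sll.ALU  -- WAW r4
[3] i4/i5  and.ALU+bne.BR  -- 2-wide
[4] i6/i7  add.ALU+st.MEM  -- 2-wide
[5] i8/i9  blt.BR+ld.MEM  -- 2-wide
[6] i10  beq.BR  -- no-port BR/MUL
[7] i11  mulh.MUL  -- tail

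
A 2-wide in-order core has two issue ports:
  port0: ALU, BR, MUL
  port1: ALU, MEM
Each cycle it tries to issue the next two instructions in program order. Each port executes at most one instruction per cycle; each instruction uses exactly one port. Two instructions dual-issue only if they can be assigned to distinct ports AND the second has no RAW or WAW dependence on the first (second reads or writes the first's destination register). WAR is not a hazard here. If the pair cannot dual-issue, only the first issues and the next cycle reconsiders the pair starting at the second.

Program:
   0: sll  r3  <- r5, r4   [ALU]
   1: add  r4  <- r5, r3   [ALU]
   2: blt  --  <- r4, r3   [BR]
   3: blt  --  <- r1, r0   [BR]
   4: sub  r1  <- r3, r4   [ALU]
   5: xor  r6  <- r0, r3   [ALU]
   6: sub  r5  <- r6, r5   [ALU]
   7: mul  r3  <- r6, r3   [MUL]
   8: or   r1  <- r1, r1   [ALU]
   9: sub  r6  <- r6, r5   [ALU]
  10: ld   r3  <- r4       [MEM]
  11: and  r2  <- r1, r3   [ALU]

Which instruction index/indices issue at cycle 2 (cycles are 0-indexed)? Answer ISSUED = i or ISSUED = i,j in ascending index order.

ISSUED = 2

t=0 i0:sll.ALU ; RAW r3
t=1 i1:add.ALU ; RAW r4
t=2 i2:blt.BR ; no-port BR/BR
t=3 i3/i4:blt.BR/sub.ALU ; dual
t=4 i5:xor.ALU ; RAW r6
t=5 i6/i7:sub.ALU/mul.MUL ; dual
t=6 i8/i9:or.ALU/sub.ALU ; dual
t=7 i10:ld.MEM ; RAW r3
t=8 i11:and.ALU ; tail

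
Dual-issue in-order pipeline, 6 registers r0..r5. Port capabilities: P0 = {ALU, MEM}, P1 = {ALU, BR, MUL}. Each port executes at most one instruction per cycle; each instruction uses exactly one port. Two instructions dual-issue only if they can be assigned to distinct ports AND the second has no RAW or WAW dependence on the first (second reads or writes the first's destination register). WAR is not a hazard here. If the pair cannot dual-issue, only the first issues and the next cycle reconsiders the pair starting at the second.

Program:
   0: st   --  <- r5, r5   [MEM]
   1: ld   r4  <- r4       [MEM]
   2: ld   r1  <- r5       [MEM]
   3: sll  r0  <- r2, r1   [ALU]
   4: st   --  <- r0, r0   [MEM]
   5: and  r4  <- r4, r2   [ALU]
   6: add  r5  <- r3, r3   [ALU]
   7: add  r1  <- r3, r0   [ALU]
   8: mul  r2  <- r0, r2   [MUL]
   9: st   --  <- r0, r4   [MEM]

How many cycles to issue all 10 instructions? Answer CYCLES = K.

  cy0 -> i0 (st) no-port MEM/MEM
  cy1 -> i1 (ld) no-port MEM/MEM
  cy2 -> i2 (ld) RAW r1
  cy3 -> i3 (sll) RAW r0
  cy4 -> i4,i5 (st and) pair
  cy5 -> i6,i7 (add add) pair
  cy6 -> i8,i9 (mul st) pair

CYCLES = 7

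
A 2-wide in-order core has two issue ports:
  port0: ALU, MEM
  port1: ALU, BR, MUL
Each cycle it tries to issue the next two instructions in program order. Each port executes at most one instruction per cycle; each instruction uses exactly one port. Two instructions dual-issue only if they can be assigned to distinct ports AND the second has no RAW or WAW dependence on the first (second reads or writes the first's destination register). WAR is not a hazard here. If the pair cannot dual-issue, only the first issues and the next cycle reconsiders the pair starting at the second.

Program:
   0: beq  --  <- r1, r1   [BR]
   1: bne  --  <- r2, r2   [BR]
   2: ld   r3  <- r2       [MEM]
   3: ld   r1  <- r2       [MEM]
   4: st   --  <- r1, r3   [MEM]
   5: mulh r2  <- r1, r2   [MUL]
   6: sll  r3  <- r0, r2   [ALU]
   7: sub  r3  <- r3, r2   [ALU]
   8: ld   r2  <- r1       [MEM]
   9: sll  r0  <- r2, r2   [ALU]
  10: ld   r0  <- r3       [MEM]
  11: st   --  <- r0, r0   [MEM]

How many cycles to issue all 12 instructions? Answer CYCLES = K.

CYCLES = 9

[0] i0  beq.BR  -- no-port BR/BR
[1] i1&i2  bne.BR+ld.MEM  -- 2-wide
[2] i3  ld.MEM  -- no-port MEM/MEM
[3] i4&i5  st.MEM+mulh.MUL  -- 2-wide
[4] i6  sll.ALU  -- RAW+WAW r3
[5] i7&i8  sub.ALU+ld.MEM  -- 2-wide
[6] i9  sll.ALU  -- WAW r0
[7] i10  ld.MEM  -- no-port MEM/MEM
[8] i11  st.MEM  -- tail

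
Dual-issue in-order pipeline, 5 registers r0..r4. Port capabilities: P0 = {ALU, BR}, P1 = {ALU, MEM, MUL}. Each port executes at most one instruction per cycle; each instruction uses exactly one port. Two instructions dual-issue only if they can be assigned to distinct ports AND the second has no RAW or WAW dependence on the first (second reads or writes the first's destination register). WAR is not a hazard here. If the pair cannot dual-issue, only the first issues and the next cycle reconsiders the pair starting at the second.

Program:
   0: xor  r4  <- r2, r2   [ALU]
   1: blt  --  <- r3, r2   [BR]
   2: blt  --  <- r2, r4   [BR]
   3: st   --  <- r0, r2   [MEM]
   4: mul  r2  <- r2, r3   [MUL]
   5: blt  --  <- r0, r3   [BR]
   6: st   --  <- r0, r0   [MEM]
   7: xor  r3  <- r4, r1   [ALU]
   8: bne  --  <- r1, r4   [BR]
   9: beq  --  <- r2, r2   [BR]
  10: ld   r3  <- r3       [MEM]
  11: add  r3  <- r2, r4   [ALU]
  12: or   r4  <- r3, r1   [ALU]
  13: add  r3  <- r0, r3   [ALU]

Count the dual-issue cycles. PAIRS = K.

[0] i0,i1  xor blt  -- 2-wide
[1] i2,i3  blt st  -- 2-wide
[2] i4,i5  mul blt  -- 2-wide
[3] i6,i7  st xor  -- 2-wide
[4] i8  bne  -- no-port BR/BR
[5] i9,i10  beq ld  -- 2-wide
[6] i11  add  -- RAW r3
[7] i12,i13  or add  -- 2-wide

PAIRS = 6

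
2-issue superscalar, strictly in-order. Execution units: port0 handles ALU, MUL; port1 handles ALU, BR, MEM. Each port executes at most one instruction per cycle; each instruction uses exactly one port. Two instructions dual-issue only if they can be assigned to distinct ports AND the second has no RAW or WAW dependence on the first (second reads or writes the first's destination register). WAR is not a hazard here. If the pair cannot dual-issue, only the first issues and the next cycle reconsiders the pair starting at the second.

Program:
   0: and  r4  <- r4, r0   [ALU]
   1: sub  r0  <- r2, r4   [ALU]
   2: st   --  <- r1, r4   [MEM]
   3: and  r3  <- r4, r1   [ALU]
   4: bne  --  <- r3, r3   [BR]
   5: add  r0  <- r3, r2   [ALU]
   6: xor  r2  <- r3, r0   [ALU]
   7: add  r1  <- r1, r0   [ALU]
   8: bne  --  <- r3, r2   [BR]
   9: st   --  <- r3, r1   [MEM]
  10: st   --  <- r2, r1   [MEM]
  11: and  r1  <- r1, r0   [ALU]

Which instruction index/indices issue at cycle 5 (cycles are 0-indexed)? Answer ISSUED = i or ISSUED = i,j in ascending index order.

ISSUED = 8

  cy0 -> i0 (and) RAW r4
  cy1 -> i1,i2 (sub+st) pair
  cy2 -> i3 (and) RAW r3
  cy3 -> i4,i5 (bne+add) pair
  cy4 -> i6,i7 (xor+add) pair
  cy5 -> i8 (bne) no-port BR/MEM
  cy6 -> i9 (st) no-port MEM/MEM
  cy7 -> i10,i11 (st+and) pair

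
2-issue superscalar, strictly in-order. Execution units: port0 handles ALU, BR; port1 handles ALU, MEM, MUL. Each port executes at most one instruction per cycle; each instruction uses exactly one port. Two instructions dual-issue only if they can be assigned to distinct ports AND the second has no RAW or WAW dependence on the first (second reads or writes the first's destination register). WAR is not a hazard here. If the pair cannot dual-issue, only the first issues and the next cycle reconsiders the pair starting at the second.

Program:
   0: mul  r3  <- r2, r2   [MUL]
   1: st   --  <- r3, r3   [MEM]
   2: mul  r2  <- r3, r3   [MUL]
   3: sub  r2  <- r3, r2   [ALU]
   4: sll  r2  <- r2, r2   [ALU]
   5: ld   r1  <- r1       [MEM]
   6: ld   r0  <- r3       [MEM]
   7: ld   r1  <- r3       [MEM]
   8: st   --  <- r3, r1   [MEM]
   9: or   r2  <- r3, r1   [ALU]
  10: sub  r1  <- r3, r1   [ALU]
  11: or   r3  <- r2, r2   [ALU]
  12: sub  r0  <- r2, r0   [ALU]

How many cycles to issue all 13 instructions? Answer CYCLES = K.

[0] i0  mul  -- no-port MUL/MEM
[1] i1  st  -- no-port MEM/MUL
[2] i2  mul  -- RAW+WAW r2
[3] i3  sub  -- RAW+WAW r2
[4] i4+i5  sll;ld  -- pair
[5] i6  ld  -- no-port MEM/MEM
[6] i7  ld  -- no-port MEM/MEM
[7] i8+i9  st;or  -- pair
[8] i10+i11  sub;or  -- pair
[9] i12  sub  -- tail

CYCLES = 10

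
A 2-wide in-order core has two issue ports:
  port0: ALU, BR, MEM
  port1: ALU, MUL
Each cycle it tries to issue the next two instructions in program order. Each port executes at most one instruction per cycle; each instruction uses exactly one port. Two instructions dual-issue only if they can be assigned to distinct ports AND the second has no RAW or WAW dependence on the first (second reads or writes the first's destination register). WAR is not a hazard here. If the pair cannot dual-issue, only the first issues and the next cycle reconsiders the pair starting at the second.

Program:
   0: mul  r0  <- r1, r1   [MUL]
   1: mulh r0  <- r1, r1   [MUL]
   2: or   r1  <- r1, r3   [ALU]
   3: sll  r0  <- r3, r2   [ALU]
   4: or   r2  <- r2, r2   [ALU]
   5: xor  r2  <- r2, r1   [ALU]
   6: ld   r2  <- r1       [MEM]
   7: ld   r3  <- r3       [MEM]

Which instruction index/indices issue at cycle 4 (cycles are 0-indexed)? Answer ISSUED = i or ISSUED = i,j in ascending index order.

t=0 i0:mul.MUL ; no-port MUL/MUL
t=1 i1+i2:mulh.MUL;or.ALU ; dual
t=2 i3+i4:sll.ALU;or.ALU ; dual
t=3 i5:xor.ALU ; WAW r2
t=4 i6:ld.MEM ; no-port MEM/MEM
t=5 i7:ld.MEM ; tail

ISSUED = 6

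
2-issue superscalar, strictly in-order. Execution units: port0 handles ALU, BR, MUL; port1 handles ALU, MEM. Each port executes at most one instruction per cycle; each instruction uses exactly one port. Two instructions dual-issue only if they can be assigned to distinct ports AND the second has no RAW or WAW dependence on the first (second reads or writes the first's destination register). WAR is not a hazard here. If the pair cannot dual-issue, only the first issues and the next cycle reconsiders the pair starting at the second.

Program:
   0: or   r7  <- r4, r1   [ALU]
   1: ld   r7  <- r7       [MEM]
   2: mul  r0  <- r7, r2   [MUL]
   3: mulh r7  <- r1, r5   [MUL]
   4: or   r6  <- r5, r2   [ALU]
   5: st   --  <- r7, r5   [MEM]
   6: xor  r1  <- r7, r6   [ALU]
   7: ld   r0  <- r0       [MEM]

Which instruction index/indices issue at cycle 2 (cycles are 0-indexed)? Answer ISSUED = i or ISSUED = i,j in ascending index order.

c0: i0 or  RAW+WAW r7
c1: i1 ld  RAW r7
c2: i2 mul  no-port MUL/MUL
c3: i3,i4 mulh+or  dual
c4: i5,i6 st+xor  dual
c5: i7 ld  tail

ISSUED = 2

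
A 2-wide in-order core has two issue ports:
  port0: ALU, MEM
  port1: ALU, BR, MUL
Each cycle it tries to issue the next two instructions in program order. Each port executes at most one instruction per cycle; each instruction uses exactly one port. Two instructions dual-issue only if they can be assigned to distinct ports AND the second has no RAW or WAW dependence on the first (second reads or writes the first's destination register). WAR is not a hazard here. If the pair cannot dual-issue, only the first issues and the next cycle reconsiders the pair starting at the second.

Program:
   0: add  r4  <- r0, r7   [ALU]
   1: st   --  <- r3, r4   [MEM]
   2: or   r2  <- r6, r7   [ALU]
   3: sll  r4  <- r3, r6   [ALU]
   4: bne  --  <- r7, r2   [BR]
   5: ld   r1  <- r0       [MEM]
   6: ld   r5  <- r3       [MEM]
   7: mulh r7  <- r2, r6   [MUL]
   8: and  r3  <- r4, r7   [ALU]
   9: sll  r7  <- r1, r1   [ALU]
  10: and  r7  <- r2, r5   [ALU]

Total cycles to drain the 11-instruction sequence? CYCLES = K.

  cy0 -> i0 (add) RAW r4
  cy1 -> i1&i2 (st+or) 2-wide
  cy2 -> i3&i4 (sll+bne) 2-wide
  cy3 -> i5 (ld) no-port MEM/MEM
  cy4 -> i6&i7 (ld+mulh) 2-wide
  cy5 -> i8&i9 (and+sll) 2-wide
  cy6 -> i10 (and) tail

CYCLES = 7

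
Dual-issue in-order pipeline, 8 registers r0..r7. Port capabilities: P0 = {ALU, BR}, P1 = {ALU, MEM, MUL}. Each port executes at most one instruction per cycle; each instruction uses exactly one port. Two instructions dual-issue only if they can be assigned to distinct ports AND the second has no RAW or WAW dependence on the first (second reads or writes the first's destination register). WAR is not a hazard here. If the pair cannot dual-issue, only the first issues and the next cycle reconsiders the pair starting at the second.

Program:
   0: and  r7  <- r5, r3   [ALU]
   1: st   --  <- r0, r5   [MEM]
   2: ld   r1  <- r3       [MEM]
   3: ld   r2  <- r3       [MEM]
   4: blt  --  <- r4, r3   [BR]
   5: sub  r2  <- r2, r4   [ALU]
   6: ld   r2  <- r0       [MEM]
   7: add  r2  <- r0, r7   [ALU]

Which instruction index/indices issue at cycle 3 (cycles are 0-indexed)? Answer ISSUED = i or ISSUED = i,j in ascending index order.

ISSUED = 5

0. and st @i0+i1  | 2-wide
1. ld @i2  | no-port MEM/MEM
2. ld blt @i3+i4  | 2-wide
3. sub @i5  | WAW r2
4. ld @i6  | WAW r2
5. add @i7  | tail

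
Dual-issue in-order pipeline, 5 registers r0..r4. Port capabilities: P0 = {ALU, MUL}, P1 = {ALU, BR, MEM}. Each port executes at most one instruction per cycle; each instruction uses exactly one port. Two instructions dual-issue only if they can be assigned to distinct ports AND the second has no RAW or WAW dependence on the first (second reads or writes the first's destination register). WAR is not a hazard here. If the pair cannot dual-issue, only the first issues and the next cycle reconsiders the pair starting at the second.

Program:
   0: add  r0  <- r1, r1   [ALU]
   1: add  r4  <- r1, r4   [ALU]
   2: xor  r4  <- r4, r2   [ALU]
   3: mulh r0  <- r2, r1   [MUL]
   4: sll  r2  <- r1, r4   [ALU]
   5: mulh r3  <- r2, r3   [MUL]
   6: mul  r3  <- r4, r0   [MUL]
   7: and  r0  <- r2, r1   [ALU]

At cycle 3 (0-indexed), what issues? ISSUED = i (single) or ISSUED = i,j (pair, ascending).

ISSUED = 5

[0] i0&i1  add.ALU+add.ALU  -- dual
[1] i2&i3  xor.ALU+mulh.MUL  -- dual
[2] i4  sll.ALU  -- RAW r2
[3] i5  mulh.MUL  -- no-port MUL/MUL
[4] i6&i7  mul.MUL+and.ALU  -- dual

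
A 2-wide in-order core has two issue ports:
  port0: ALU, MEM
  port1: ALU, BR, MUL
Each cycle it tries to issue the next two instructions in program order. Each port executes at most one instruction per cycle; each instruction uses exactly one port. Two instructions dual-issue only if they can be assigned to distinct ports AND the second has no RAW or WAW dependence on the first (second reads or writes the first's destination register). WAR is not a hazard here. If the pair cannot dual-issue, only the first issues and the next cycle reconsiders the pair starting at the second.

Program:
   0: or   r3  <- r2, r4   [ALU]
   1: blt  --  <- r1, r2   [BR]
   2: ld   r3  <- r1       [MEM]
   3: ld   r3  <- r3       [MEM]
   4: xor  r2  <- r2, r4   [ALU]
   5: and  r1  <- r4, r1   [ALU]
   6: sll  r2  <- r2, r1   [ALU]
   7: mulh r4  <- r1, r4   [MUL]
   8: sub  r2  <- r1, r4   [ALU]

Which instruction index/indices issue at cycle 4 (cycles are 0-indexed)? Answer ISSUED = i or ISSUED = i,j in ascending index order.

#0 head=0: or;blt i0,i1 pair
#1 head=2: ld i2 no-port MEM/MEM
#2 head=3: ld;xor i3,i4 pair
#3 head=5: and i5 RAW r1
#4 head=6: sll;mulh i6,i7 pair
#5 head=8: sub i8 tail

ISSUED = 6,7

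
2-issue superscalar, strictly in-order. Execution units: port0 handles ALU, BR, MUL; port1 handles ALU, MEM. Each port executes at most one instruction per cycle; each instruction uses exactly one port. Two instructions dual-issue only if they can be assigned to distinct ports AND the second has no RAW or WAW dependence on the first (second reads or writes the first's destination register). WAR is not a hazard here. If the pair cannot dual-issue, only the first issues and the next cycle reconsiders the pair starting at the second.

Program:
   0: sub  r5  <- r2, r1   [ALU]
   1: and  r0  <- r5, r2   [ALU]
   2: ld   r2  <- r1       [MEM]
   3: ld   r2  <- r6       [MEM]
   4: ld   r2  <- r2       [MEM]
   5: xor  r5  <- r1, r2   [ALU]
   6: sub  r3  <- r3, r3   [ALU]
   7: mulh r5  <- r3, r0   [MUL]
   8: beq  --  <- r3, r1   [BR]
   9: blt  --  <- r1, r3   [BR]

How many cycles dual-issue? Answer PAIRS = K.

t=0 i0:sub.ALU ; RAW r5
t=1 i1+i2:and.ALU+ld.MEM ; 2-wide
t=2 i3:ld.MEM ; no-port MEM/MEM
t=3 i4:ld.MEM ; RAW r2
t=4 i5+i6:xor.ALU+sub.ALU ; 2-wide
t=5 i7:mulh.MUL ; no-port MUL/BR
t=6 i8:beq.BR ; no-port BR/BR
t=7 i9:blt.BR ; tail

PAIRS = 2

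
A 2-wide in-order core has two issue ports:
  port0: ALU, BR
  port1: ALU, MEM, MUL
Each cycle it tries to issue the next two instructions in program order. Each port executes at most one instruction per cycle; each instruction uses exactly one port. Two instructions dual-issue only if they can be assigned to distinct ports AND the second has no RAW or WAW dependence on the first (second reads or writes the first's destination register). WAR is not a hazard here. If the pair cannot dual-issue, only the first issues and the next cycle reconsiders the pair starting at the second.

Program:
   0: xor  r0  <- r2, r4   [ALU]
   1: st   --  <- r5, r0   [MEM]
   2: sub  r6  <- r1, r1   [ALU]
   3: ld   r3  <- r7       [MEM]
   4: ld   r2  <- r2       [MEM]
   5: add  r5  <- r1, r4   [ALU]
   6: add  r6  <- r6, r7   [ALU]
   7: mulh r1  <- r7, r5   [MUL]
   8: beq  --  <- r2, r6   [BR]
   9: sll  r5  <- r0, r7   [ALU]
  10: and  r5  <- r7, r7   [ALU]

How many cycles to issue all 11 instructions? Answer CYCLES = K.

[0] i0  xor  -- RAW r0
[1] i1&i2  st sub  -- pair
[2] i3  ld  -- no-port MEM/MEM
[3] i4&i5  ld add  -- pair
[4] i6&i7  add mulh  -- pair
[5] i8&i9  beq sll  -- pair
[6] i10  and  -- tail

CYCLES = 7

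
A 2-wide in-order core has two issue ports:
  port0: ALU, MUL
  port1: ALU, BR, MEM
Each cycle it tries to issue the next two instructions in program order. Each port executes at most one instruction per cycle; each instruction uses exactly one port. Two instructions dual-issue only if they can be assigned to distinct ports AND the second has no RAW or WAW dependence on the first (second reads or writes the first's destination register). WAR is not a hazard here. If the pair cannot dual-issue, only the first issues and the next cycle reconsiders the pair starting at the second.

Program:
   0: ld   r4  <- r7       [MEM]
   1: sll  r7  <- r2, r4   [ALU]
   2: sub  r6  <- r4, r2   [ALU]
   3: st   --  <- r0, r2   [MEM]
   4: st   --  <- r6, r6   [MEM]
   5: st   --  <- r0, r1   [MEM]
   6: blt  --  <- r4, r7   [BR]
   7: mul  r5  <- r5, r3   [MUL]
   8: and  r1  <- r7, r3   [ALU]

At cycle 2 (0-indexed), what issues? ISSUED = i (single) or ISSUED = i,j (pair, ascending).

ISSUED = 3

#0 head=0: ld.MEM i0 RAW r4
#1 head=1: sll.ALU/sub.ALU i1&i2 dual
#2 head=3: st.MEM i3 no-port MEM/MEM
#3 head=4: st.MEM i4 no-port MEM/MEM
#4 head=5: st.MEM i5 no-port MEM/BR
#5 head=6: blt.BR/mul.MUL i6&i7 dual
#6 head=8: and.ALU i8 tail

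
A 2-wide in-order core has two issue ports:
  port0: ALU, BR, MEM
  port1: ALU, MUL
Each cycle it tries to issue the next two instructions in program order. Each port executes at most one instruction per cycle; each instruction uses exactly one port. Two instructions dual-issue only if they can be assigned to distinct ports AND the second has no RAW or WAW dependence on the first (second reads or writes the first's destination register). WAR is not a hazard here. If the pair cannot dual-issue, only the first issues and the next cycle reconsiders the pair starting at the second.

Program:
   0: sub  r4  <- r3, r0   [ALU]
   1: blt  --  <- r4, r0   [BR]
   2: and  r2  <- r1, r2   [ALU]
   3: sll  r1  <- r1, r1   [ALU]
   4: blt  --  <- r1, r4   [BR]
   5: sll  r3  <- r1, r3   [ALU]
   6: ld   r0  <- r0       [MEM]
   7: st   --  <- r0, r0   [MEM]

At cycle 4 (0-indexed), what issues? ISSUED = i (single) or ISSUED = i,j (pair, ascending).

ISSUED = 6

t=0 i0:sub ; RAW r4
t=1 i1,i2:blt;and ; dual
t=2 i3:sll ; RAW r1
t=3 i4,i5:blt;sll ; dual
t=4 i6:ld ; no-port MEM/MEM
t=5 i7:st ; tail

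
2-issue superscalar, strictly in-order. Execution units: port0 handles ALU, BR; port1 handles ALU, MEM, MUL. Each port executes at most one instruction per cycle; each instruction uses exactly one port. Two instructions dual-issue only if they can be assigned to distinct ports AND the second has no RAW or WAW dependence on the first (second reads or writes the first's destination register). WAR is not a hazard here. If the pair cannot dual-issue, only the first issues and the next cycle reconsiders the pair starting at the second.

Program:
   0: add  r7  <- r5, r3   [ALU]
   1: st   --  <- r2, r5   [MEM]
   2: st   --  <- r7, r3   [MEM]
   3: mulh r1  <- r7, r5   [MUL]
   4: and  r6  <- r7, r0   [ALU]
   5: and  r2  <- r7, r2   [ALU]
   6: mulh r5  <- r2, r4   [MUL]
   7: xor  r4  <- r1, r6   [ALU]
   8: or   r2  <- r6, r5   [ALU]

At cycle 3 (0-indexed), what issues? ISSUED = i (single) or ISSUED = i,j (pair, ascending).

ISSUED = 5

[0] i0,i1  add.ALU/st.MEM  -- dual
[1] i2  st.MEM  -- no-port MEM/MUL
[2] i3,i4  mulh.MUL/and.ALU  -- dual
[3] i5  and.ALU  -- RAW r2
[4] i6,i7  mulh.MUL/xor.ALU  -- dual
[5] i8  or.ALU  -- tail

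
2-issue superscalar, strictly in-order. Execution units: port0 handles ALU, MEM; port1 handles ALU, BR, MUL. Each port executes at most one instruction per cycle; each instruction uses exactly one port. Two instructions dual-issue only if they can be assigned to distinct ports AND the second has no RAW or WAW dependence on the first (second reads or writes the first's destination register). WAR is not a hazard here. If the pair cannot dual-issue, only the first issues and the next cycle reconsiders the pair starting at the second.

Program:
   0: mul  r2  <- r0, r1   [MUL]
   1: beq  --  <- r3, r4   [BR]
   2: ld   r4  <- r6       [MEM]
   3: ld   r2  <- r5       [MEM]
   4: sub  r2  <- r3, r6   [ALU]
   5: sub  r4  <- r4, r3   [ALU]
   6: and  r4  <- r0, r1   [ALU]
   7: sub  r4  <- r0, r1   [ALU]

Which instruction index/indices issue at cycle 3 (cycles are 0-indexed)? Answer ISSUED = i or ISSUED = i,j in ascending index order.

0. mul @i0  | no-port MUL/BR
1. beq ld @i1+i2  | 2-wide
2. ld @i3  | WAW r2
3. sub sub @i4+i5  | 2-wide
4. and @i6  | WAW r4
5. sub @i7  | tail

ISSUED = 4,5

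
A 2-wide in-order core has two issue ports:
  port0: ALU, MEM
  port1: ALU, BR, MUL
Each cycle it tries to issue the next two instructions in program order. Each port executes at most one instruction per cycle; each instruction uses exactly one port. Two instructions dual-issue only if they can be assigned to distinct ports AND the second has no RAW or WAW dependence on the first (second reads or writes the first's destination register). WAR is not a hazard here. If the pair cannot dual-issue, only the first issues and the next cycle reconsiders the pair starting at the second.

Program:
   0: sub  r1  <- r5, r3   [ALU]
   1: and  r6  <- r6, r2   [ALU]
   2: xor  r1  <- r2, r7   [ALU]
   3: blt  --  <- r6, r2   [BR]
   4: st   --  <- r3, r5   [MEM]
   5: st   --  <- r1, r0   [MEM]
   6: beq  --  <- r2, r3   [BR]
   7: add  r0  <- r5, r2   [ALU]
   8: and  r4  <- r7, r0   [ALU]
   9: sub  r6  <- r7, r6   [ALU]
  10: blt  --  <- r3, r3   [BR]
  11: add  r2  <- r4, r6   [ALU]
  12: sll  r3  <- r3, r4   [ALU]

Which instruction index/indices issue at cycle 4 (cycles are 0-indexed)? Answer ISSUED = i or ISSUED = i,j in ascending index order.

0. sub.ALU/and.ALU @i0+i1  | pair
1. xor.ALU/blt.BR @i2+i3  | pair
2. st.MEM @i4  | no-port MEM/MEM
3. st.MEM/beq.BR @i5+i6  | pair
4. add.ALU @i7  | RAW r0
5. and.ALU/sub.ALU @i8+i9  | pair
6. blt.BR/add.ALU @i10+i11  | pair
7. sll.ALU @i12  | tail

ISSUED = 7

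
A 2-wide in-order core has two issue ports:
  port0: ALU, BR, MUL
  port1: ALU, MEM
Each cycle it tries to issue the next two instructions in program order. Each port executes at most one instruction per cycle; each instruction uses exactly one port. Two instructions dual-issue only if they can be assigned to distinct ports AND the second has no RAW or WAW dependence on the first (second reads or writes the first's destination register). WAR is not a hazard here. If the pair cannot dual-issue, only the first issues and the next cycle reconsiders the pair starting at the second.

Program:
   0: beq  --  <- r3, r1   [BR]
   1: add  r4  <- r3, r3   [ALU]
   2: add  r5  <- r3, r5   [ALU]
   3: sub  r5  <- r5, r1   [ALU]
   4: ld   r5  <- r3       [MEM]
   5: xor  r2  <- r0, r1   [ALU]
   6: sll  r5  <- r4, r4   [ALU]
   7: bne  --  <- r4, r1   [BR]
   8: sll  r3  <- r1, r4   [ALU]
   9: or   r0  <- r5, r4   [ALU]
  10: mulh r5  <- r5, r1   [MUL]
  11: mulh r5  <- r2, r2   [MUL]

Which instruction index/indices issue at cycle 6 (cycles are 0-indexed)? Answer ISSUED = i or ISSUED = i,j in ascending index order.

ISSUED = 10

#0 head=0: beq add i0&i1 pair
#1 head=2: add i2 RAW+WAW r5
#2 head=3: sub i3 WAW r5
#3 head=4: ld xor i4&i5 pair
#4 head=6: sll bne i6&i7 pair
#5 head=8: sll or i8&i9 pair
#6 head=10: mulh i10 no-port MUL/MUL
#7 head=11: mulh i11 tail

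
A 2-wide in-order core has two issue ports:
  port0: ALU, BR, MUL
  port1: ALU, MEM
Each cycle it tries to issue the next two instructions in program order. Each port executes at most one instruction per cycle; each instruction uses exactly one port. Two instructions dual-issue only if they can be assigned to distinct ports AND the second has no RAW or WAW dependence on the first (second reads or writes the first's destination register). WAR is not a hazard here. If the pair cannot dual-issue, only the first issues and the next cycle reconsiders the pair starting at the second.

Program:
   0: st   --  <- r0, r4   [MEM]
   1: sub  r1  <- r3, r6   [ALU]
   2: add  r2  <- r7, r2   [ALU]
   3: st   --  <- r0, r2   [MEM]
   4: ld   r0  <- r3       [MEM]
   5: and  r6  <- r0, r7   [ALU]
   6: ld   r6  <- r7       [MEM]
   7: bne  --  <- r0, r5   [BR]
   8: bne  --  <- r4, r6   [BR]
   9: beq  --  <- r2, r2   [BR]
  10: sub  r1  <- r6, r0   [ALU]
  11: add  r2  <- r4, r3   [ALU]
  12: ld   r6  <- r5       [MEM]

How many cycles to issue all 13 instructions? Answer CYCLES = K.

  cy0 -> i0&i1 (st sub) 2-wide
  cy1 -> i2 (add) RAW r2
  cy2 -> i3 (st) no-port MEM/MEM
  cy3 -> i4 (ld) RAW r0
  cy4 -> i5 (and) WAW r6
  cy5 -> i6&i7 (ld bne) 2-wide
  cy6 -> i8 (bne) no-port BR/BR
  cy7 -> i9&i10 (beq sub) 2-wide
  cy8 -> i11&i12 (add ld) 2-wide

CYCLES = 9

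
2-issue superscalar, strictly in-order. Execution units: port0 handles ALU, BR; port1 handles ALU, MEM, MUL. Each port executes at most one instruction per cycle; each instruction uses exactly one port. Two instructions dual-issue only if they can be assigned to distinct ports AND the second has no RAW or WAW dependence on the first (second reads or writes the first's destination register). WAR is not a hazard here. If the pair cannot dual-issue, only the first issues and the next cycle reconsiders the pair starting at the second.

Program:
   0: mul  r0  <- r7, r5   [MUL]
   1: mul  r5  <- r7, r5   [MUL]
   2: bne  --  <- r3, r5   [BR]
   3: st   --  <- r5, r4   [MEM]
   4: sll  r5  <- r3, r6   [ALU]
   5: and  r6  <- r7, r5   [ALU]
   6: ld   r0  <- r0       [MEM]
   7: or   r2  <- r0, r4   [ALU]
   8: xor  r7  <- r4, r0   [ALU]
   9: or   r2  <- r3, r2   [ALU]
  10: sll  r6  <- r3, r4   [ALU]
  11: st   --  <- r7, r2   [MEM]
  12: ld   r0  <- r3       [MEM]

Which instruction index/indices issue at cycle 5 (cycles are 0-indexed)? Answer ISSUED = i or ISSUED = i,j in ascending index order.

ISSUED = 7,8

[0] i0  mul.MUL  -- no-port MUL/MUL
[1] i1  mul.MUL  -- RAW r5
[2] i2,i3  bne.BR/st.MEM  -- dual
[3] i4  sll.ALU  -- RAW r5
[4] i5,i6  and.ALU/ld.MEM  -- dual
[5] i7,i8  or.ALU/xor.ALU  -- dual
[6] i9,i10  or.ALU/sll.ALU  -- dual
[7] i11  st.MEM  -- no-port MEM/MEM
[8] i12  ld.MEM  -- tail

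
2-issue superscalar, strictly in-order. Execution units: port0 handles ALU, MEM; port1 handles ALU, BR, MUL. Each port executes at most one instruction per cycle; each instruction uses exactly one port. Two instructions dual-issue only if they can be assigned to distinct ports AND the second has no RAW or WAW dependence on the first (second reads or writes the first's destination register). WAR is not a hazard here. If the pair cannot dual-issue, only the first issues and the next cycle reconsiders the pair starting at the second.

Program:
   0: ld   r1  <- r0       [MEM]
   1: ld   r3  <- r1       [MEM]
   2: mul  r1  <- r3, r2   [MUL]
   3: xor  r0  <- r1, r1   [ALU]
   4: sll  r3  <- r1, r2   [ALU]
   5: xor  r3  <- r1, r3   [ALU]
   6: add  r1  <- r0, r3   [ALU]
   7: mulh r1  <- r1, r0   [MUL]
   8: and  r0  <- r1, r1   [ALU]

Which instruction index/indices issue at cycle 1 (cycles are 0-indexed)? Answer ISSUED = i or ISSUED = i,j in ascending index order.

t=0 i0:ld ; no-port MEM/MEM
t=1 i1:ld ; RAW r3
t=2 i2:mul ; RAW r1
t=3 i3,i4:xor sll ; dual
t=4 i5:xor ; RAW r3
t=5 i6:add ; RAW+WAW r1
t=6 i7:mulh ; RAW r1
t=7 i8:and ; tail

ISSUED = 1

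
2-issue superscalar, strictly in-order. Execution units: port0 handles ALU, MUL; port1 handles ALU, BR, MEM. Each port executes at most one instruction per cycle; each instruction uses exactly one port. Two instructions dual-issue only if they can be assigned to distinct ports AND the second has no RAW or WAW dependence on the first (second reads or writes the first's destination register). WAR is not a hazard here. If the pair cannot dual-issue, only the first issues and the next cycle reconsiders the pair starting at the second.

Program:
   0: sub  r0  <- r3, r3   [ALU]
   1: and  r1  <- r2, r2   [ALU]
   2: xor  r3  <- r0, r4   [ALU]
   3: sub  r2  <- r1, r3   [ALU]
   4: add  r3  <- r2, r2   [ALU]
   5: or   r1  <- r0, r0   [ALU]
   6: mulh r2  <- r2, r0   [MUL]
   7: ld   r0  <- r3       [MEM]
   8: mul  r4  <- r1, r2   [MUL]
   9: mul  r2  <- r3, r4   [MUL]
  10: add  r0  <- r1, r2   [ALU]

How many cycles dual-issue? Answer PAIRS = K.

t=0 i0/i1:sub.ALU;and.ALU ; dual
t=1 i2:xor.ALU ; RAW r3
t=2 i3:sub.ALU ; RAW r2
t=3 i4/i5:add.ALU;or.ALU ; dual
t=4 i6/i7:mulh.MUL;ld.MEM ; dual
t=5 i8:mul.MUL ; no-port MUL/MUL
t=6 i9:mul.MUL ; RAW r2
t=7 i10:add.ALU ; tail

PAIRS = 3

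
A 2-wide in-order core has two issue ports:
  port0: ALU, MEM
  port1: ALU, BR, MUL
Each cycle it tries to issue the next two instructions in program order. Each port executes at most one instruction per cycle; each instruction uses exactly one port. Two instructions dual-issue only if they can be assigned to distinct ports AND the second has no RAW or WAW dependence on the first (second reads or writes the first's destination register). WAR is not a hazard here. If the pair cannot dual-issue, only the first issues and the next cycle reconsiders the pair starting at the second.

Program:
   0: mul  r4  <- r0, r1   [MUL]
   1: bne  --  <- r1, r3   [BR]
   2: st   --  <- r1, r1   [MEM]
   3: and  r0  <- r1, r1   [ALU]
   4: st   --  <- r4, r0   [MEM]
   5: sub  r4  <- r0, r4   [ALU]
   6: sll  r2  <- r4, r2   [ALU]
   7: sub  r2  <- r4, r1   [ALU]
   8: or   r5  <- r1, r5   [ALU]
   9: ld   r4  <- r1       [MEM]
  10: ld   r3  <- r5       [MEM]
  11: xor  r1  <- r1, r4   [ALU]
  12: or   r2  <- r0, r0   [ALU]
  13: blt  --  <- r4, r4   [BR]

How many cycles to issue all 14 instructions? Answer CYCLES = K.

CYCLES = 9

[0] i0  mul  -- no-port MUL/BR
[1] i1&i2  bne;st  -- dual
[2] i3  and  -- RAW r0
[3] i4&i5  st;sub  -- dual
[4] i6  sll  -- WAW r2
[5] i7&i8  sub;or  -- dual
[6] i9  ld  -- no-port MEM/MEM
[7] i10&i11  ld;xor  -- dual
[8] i12&i13  or;blt  -- dual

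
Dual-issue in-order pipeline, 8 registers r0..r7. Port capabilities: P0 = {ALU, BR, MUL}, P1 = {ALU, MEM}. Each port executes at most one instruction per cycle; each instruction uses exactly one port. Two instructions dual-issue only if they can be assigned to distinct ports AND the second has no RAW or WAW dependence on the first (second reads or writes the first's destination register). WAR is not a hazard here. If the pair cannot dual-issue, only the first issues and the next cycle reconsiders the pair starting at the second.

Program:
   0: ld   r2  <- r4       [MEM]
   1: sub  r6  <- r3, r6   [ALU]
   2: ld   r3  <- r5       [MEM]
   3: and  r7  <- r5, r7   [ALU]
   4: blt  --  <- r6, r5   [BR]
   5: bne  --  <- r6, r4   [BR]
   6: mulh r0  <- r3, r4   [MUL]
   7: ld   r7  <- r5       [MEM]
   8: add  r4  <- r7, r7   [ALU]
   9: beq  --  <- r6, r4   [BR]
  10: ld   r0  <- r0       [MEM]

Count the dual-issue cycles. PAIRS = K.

PAIRS = 4

c0: i0,i1 ld.MEM+sub.ALU  2-wide
c1: i2,i3 ld.MEM+and.ALU  2-wide
c2: i4 blt.BR  no-port BR/BR
c3: i5 bne.BR  no-port BR/MUL
c4: i6,i7 mulh.MUL+ld.MEM  2-wide
c5: i8 add.ALU  RAW r4
c6: i9,i10 beq.BR+ld.MEM  2-wide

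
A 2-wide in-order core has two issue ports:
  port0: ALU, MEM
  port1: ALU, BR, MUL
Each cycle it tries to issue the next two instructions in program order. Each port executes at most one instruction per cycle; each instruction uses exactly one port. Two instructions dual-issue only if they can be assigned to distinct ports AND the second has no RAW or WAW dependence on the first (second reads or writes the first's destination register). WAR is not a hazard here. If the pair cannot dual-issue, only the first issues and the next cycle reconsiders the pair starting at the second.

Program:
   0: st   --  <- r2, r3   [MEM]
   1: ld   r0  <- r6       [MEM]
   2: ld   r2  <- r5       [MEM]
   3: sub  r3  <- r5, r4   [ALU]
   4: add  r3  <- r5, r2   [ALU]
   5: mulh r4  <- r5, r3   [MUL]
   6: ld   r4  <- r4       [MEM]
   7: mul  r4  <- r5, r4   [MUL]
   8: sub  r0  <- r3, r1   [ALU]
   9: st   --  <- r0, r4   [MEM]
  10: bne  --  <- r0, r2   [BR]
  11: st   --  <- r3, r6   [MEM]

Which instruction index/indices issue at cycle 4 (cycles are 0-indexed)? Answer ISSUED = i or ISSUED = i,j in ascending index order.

t=0 i0:st.MEM ; no-port MEM/MEM
t=1 i1:ld.MEM ; no-port MEM/MEM
t=2 i2,i3:ld.MEM;sub.ALU ; pair
t=3 i4:add.ALU ; RAW r3
t=4 i5:mulh.MUL ; RAW+WAW r4
t=5 i6:ld.MEM ; RAW+WAW r4
t=6 i7,i8:mul.MUL;sub.ALU ; pair
t=7 i9,i10:st.MEM;bne.BR ; pair
t=8 i11:st.MEM ; tail

ISSUED = 5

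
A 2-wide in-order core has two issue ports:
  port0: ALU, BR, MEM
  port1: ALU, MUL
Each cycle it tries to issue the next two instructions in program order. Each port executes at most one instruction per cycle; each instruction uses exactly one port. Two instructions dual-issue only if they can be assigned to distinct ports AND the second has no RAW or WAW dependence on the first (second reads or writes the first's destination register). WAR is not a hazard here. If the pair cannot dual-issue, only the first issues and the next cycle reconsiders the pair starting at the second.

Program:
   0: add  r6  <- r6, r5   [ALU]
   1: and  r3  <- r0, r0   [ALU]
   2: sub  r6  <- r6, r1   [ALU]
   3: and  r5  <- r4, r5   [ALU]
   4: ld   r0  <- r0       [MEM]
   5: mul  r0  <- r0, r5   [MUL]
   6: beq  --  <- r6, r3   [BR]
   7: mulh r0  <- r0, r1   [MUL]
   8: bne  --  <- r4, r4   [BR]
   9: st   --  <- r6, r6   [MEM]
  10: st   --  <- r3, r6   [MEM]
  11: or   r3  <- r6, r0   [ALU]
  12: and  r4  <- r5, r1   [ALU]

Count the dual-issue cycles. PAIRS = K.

0. add.ALU/and.ALU @i0&i1  | 2-wide
1. sub.ALU/and.ALU @i2&i3  | 2-wide
2. ld.MEM @i4  | RAW+WAW r0
3. mul.MUL/beq.BR @i5&i6  | 2-wide
4. mulh.MUL/bne.BR @i7&i8  | 2-wide
5. st.MEM @i9  | no-port MEM/MEM
6. st.MEM/or.ALU @i10&i11  | 2-wide
7. and.ALU @i12  | tail

PAIRS = 5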